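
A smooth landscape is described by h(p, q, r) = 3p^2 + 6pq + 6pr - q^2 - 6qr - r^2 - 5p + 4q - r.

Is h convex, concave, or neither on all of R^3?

h is quadratic, so its Hessian is the constant matrix H = [[6, 6, 6], [6, -2, -6], [6, -6, -2]].
Leading principal minors: 6, -48, -480.
Neither pattern holds ⇒ H is indefinite ⇒ neither convex nor concave.

neither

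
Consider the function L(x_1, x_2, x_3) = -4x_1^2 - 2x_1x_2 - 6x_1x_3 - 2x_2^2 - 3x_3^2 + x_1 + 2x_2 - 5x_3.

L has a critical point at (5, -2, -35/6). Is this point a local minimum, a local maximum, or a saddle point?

The Hessian is constant: H = [[-8, -2, -6], [-2, -4, 0], [-6, 0, -6]].
Leading principal minors: Δ₁ = -8, Δ₂ = 28, Δ₃ = -24.
The minors alternate sign starting negative (−, +, −), so H is negative definite: a local maximum.

local maximum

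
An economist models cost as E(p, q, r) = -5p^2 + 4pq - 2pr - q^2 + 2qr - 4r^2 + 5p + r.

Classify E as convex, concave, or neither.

concave

E is quadratic, so its Hessian is the constant matrix H = [[-10, 4, -2], [4, -2, 2], [-2, 2, -8]].
Leading principal minors: -10, 4, -16.
Signs alternate −, +, − ⇒ H ≺ 0 ⇒ concave.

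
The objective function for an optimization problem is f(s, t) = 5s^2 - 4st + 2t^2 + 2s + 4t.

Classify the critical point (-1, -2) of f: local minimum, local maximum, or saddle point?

The Hessian of f is constant: H = [[10, -4], [-4, 4]].
det(H) = 10·4 − (-4)² = 24.
det(H) > 0 and tr(H) = 14 > 0, so H is positive definite and the point is a local minimum.

local minimum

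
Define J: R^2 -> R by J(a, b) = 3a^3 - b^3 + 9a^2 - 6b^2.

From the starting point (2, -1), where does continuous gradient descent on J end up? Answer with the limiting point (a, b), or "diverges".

J is separable, so gradient descent decouples: a follows -∂J/∂a, b follows -∂J/∂b.
∂J/∂a = 9a(a + 2); at a=2 this is 72, so a decreases.
∂J/∂b = -3b(b + 4); at b=-1 this is 9, so b decreases.
a converges to its nearest critical value 0 (a local min of the a-part); b converges to -4. The iterate converges to (0, -4).

(0, -4)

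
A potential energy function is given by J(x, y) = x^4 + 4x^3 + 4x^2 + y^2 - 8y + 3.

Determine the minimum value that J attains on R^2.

-13

J(x,y) separates as P(x) + Q(y) + 3, so its minimum is min P + min Q + 3.
P'(x) = 4x(x + 1)(x + 2) vanishes at x ∈ {-2, -1, 0}; Q'(y) = 2y - 8 vanishes at y ∈ {4}.
Local minima of P (where P''>0): P(-2)=0, P(0)=0. Local minima of Q: Q(4)=-16.
So the global minimum of J is P(-2) + Q(4) + 3 = 0 − 16 + 3 = -13, attained at (-2, 4).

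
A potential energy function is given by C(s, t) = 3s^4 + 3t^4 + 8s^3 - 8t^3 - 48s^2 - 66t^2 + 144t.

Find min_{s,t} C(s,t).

C(s,t) separates as P(s) + Q(t), so its minimum is min P + min Q.
P'(s) = 12s(s - 2)(s + 4) vanishes at s ∈ {-4, 0, 2}; Q'(t) = 12(t - 4)(t - 1)(t + 3) vanishes at t ∈ {-3, 1, 4}.
Local minima of P (where P''>0): P(-4)=-512, P(2)=-80. Local minima of Q: Q(-3)=-567, Q(4)=-224.
So the global minimum of C is P(-4) + Q(-3) = -512 − 567 = -1079, attained at (-4, -3).

-1079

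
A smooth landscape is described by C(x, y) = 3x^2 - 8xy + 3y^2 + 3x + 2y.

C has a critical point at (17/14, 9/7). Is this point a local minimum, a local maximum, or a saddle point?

The Hessian of C is constant: H = [[6, -8], [-8, 6]].
det(H) = 6·6 − (-8)² = -28.
Since det(H) < 0, H is indefinite and the critical point is a saddle point.

saddle point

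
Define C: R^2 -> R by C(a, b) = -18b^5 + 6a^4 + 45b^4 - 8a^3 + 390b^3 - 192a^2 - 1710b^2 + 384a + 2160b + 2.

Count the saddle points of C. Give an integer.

6

C separates as a function of a plus a function of b, so ∇C=0 decouples.
∂C/∂a = 24(a - 4)(a - 1)(a + 4) = 0 at a ∈ {-4, 1, 4}; ∂C/∂b = -90(b - 3)(b - 2)(b - 1)(b + 4) = 0 at b ∈ {-4, 1, 2, 3}.
The Hessian is diagonal: diag(C_aa, C_bb). Second derivatives: C_aa(-4)=960, C_aa(1)=-360, C_aa(4)=576; C_bb(-4)=18900, C_bb(1)=-900, C_bb(2)=540, C_bb(3)=-1260.
Saddle points occur where the two diagonal entries have opposite signs: (-4, 1), (-4, 3), (1, -4), (1, 2), (4, 1), (4, 3). Count: 6.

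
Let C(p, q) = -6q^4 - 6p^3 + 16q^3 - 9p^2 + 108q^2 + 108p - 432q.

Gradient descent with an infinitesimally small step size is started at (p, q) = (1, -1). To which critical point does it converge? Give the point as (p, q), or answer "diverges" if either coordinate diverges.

C is separable, so gradient descent decouples: p follows -∂C/∂p, q follows -∂C/∂q.
∂C/∂p = -18(p - 2)(p + 3); at p=1 this is 72, so p decreases.
∂C/∂q = -24(q - 3)(q - 2)(q + 3); at q=-1 this is -576, so q increases.
p converges to its nearest critical value -3 (a local min of the p-part); q converges to 2. The iterate converges to (-3, 2).

(-3, 2)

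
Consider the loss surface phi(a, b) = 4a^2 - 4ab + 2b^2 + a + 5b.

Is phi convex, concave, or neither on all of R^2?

convex

phi is quadratic, so its Hessian is the constant matrix H = [[8, -4], [-4, 4]].
det(H) = 16, tr(H) = 12.
det(H) > 0 and tr(H) > 0, so H is positive definite everywhere: convex.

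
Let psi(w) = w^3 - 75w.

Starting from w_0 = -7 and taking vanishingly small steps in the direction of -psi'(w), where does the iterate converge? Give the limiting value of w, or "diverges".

diverges

psi'(w) = 3(w - 5)(w + 5), so psi'(-7) = 72.
Gradient descent moves in the -psi' direction, i.e. w is decreasing.
There is no critical point below w=-7, and psi' keeps the same sign, so the iterate runs off to −∞.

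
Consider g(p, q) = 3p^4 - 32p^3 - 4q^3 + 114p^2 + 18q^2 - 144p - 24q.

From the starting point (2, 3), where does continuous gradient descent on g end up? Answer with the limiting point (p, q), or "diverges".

g is separable, so gradient descent decouples: p follows -∂g/∂p, q follows -∂g/∂q.
∂g/∂p = 12(p - 4)(p - 3)(p - 1); at p=2 this is 24, so p decreases.
∂g/∂q = -12(q - 2)(q - 1); at q=3 this is -24, so q increases.
The q-coordinate has no critical point in that direction and runs off to infinity.

diverges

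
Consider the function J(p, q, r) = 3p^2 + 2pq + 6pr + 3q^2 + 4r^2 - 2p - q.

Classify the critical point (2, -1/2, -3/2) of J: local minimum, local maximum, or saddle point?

local minimum

The Hessian is constant: H = [[6, 2, 6], [2, 6, 0], [6, 0, 8]].
Leading principal minors: Δ₁ = 6, Δ₂ = 32, Δ₃ = 40.
All leading minors are positive, so H is positive definite: a local minimum.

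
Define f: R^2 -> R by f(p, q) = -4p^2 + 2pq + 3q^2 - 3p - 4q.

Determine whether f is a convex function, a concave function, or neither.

f is quadratic, so its Hessian is the constant matrix H = [[-8, 2], [2, 6]].
det(H) = -52, tr(H) = -2.
det(H) < 0, so H is indefinite: neither convex nor concave.

neither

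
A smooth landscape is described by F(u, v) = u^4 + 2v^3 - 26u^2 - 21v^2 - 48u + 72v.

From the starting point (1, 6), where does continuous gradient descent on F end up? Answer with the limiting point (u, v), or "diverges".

(4, 4)

F is separable, so gradient descent decouples: u follows -∂F/∂u, v follows -∂F/∂v.
∂F/∂u = 4(u - 4)(u + 1)(u + 3); at u=1 this is -96, so u increases.
∂F/∂v = 6(v - 4)(v - 3); at v=6 this is 36, so v decreases.
u converges to its nearest critical value 4 (a local min of the u-part); v converges to 4. The iterate converges to (4, 4).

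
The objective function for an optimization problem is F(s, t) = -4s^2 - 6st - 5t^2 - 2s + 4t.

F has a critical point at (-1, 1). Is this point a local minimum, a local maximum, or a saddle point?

local maximum

The Hessian of F is constant: H = [[-8, -6], [-6, -10]].
det(H) = (-8)·(-10) − (-6)² = 44.
det(H) > 0 and tr(H) = -18 < 0, so H is negative definite and the point is a local maximum.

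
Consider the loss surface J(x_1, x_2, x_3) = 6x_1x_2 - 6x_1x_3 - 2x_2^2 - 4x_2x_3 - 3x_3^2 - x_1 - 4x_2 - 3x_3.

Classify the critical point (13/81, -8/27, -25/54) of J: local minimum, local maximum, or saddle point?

saddle point

The Hessian is constant: H = [[0, 6, -6], [6, -4, -4], [-6, -4, -6]].
Leading principal minors: Δ₁ = 0, Δ₂ = -36, Δ₃ = 648.
The minors fit neither the all-positive nor the alternating-sign pattern, so H is indefinite: a saddle point.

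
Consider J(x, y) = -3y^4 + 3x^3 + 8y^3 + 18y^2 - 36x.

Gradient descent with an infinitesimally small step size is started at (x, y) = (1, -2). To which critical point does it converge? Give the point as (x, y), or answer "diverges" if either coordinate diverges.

J is separable, so gradient descent decouples: x follows -∂J/∂x, y follows -∂J/∂y.
∂J/∂x = 9(x - 2)(x + 2); at x=1 this is -27, so x increases.
∂J/∂y = -12y(y - 3)(y + 1); at y=-2 this is 120, so y decreases.
The y-coordinate has no critical point in that direction and runs off to infinity.

diverges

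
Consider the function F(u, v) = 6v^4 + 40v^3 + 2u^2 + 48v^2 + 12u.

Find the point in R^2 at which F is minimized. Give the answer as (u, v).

F(u,v) separates as P(u) + Q(v), so its minimum is min P + min Q.
P'(u) = 4u + 12 vanishes at u ∈ {-3}; Q'(v) = 24v(v + 1)(v + 4) vanishes at v ∈ {-4, -1, 0}.
Local minima of P (where P''>0): P(-3)=-18. Local minima of Q: Q(-4)=-256, Q(0)=0.
So the global minimum of F is P(-3) + Q(-4) = -18 − 256 = -274, attained at (-3, -4).

(-3, -4)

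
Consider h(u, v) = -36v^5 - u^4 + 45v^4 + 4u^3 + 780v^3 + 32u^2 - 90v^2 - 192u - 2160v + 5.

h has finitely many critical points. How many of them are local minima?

h separates as a function of u plus a function of v, so ∇h=0 decouples.
∂h/∂u = -4(u - 4)(u - 3)(u + 4) = 0 at u ∈ {-4, 3, 4}; ∂h/∂v = -180(v - 4)(v - 1)(v + 1)(v + 3) = 0 at v ∈ {-3, -1, 1, 4}.
The Hessian is diagonal: diag(h_uu, h_vv). Second derivatives: h_uu(-4)=-224, h_uu(3)=28, h_uu(4)=-32; h_vv(-3)=10080, h_vv(-1)=-3600, h_vv(1)=4320, h_vv(4)=-18900.
Local minima occur where both diagonal entries positive: (3, -3), (3, 1). Count: 2.

2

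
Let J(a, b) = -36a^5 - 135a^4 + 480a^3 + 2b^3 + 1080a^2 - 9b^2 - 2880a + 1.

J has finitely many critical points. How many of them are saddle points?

J separates as a function of a plus a function of b, so ∇J=0 decouples.
∂J/∂a = -180(a - 2)(a - 1)(a + 2)(a + 4) = 0 at a ∈ {-4, -2, 1, 2}; ∂J/∂b = 6b(b - 3) = 0 at b ∈ {0, 3}.
The Hessian is diagonal: diag(J_aa, J_bb). Second derivatives: J_aa(-4)=10800, J_aa(-2)=-4320, J_aa(1)=2700, J_aa(2)=-4320; J_bb(0)=-18, J_bb(3)=18.
Saddle points occur where the two diagonal entries have opposite signs: (-4, 0), (-2, 3), (1, 0), (2, 3). Count: 4.

4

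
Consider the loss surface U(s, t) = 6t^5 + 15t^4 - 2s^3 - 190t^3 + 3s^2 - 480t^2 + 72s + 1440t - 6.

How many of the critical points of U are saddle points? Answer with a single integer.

U separates as a function of s plus a function of t, so ∇U=0 decouples.
∂U/∂s = -6(s - 4)(s + 3) = 0 at s ∈ {-3, 4}; ∂U/∂t = 30(t - 4)(t - 1)(t + 3)(t + 4) = 0 at t ∈ {-4, -3, 1, 4}.
The Hessian is diagonal: diag(U_ss, U_tt). Second derivatives: U_ss(-3)=42, U_ss(4)=-42; U_tt(-4)=-1200, U_tt(-3)=840, U_tt(1)=-1800, U_tt(4)=5040.
Saddle points occur where the two diagonal entries have opposite signs: (-3, -4), (-3, 1), (4, -3), (4, 4). Count: 4.

4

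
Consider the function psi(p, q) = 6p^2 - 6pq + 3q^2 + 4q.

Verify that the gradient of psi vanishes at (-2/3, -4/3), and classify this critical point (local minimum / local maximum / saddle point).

local minimum

∇psi = (12p - 6q, -6p + 6q + 4); substituting (-2/3, -4/3) gives ∇psi = (0, 0), so (-2/3, -4/3) is indeed a critical point.
The Hessian of psi is constant: H = [[12, -6], [-6, 6]].
det(H) = 12·6 − (-6)² = 36.
det(H) > 0 and tr(H) = 18 > 0, so H is positive definite and the point is a local minimum.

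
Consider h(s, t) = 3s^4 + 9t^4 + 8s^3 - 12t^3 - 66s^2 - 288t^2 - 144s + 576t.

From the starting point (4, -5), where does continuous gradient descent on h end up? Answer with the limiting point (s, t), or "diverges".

(3, -4)

h is separable, so gradient descent decouples: s follows -∂h/∂s, t follows -∂h/∂t.
∂h/∂s = 12(s - 3)(s + 1)(s + 4); at s=4 this is 480, so s decreases.
∂h/∂t = 36(t - 4)(t - 1)(t + 4); at t=-5 this is -1944, so t increases.
s converges to its nearest critical value 3 (a local min of the s-part); t converges to -4. The iterate converges to (3, -4).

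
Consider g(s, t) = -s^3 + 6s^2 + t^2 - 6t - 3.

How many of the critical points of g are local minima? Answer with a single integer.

1

g separates as a function of s plus a function of t, so ∇g=0 decouples.
∂g/∂s = -3s(s - 4) = 0 at s ∈ {0, 4}; ∂g/∂t = 2(t - 3) = 0 at t ∈ {3}.
The Hessian is diagonal: diag(g_ss, g_tt). Second derivatives: g_ss(0)=12, g_ss(4)=-12; g_tt(3)=2.
Local minima occur where both diagonal entries positive: (0, 3). Count: 1.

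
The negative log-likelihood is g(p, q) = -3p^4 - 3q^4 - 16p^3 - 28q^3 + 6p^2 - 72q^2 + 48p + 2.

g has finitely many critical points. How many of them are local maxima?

4

g separates as a function of p plus a function of q, so ∇g=0 decouples.
∂g/∂p = -12(p - 1)(p + 1)(p + 4) = 0 at p ∈ {-4, -1, 1}; ∂g/∂q = -12q(q + 3)(q + 4) = 0 at q ∈ {-4, -3, 0}.
The Hessian is diagonal: diag(g_pp, g_qq). Second derivatives: g_pp(-4)=-180, g_pp(-1)=72, g_pp(1)=-120; g_qq(-4)=-48, g_qq(-3)=36, g_qq(0)=-144.
Local maxima occur where both diagonal entries negative: (-4, -4), (-4, 0), (1, -4), (1, 0). Count: 4.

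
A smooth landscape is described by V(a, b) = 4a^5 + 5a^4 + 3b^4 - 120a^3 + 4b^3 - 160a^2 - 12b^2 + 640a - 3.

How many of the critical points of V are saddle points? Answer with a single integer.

V separates as a function of a plus a function of b, so ∇V=0 decouples.
∂V/∂a = 20(a - 4)(a - 1)(a + 2)(a + 4) = 0 at a ∈ {-4, -2, 1, 4}; ∂V/∂b = 12b(b - 1)(b + 2) = 0 at b ∈ {-2, 0, 1}.
The Hessian is diagonal: diag(V_aa, V_bb). Second derivatives: V_aa(-4)=-1600, V_aa(-2)=720, V_aa(1)=-900, V_aa(4)=2880; V_bb(-2)=72, V_bb(0)=-24, V_bb(1)=36.
Saddle points occur where the two diagonal entries have opposite signs: (-4, -2), (-4, 1), (-2, 0), (1, -2), (1, 1), (4, 0). Count: 6.

6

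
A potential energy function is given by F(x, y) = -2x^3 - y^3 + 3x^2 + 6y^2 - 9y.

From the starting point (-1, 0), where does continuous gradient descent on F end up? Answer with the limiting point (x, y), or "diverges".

(0, 1)

F is separable, so gradient descent decouples: x follows -∂F/∂x, y follows -∂F/∂y.
∂F/∂x = -6x(x - 1); at x=-1 this is -12, so x increases.
∂F/∂y = -3(y - 3)(y - 1); at y=0 this is -9, so y increases.
x converges to its nearest critical value 0 (a local min of the x-part); y converges to 1. The iterate converges to (0, 1).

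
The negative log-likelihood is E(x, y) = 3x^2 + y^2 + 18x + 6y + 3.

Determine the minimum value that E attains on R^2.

-33

E(x,y) separates as P(x) + Q(y) + 3, so its minimum is min P + min Q + 3.
P'(x) = 6x + 18 vanishes at x ∈ {-3}; Q'(y) = 2y + 6 vanishes at y ∈ {-3}.
Local minima of P (where P''>0): P(-3)=-27. Local minima of Q: Q(-3)=-9.
So the global minimum of E is P(-3) + Q(-3) + 3 = -27 − 9 + 3 = -33, attained at (-3, -3).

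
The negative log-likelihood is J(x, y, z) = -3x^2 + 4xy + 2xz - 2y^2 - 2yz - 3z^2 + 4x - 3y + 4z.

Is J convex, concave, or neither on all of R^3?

concave

J is quadratic, so its Hessian is the constant matrix H = [[-6, 4, 2], [4, -4, -2], [2, -2, -6]].
Leading principal minors: -6, 8, -40.
Signs alternate −, +, − ⇒ H ≺ 0 ⇒ concave.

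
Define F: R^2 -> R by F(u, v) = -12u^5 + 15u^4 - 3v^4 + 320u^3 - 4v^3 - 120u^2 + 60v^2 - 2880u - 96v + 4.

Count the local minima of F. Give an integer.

F separates as a function of u plus a function of v, so ∇F=0 decouples.
∂F/∂u = -60(u - 4)(u - 2)(u + 2)(u + 3) = 0 at u ∈ {-3, -2, 2, 4}; ∂F/∂v = -12(v - 2)(v - 1)(v + 4) = 0 at v ∈ {-4, 1, 2}.
The Hessian is diagonal: diag(F_uu, F_vv). Second derivatives: F_uu(-3)=2100, F_uu(-2)=-1440, F_uu(2)=2400, F_uu(4)=-5040; F_vv(-4)=-360, F_vv(1)=60, F_vv(2)=-72.
Local minima occur where both diagonal entries positive: (-3, 1), (2, 1). Count: 2.

2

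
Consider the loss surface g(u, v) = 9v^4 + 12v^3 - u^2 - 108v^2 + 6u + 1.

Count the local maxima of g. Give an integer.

1

g separates as a function of u plus a function of v, so ∇g=0 decouples.
∂g/∂u = -2(u - 3) = 0 at u ∈ {3}; ∂g/∂v = 36v(v - 2)(v + 3) = 0 at v ∈ {-3, 0, 2}.
The Hessian is diagonal: diag(g_uu, g_vv). Second derivatives: g_uu(3)=-2; g_vv(-3)=540, g_vv(0)=-216, g_vv(2)=360.
Local maxima occur where both diagonal entries negative: (3, 0). Count: 1.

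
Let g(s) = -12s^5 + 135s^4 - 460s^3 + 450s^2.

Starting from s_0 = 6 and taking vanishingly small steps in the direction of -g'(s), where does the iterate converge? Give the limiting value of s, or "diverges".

g'(s) = -60s(s - 5)(s - 3)(s - 1), so g'(6) = -5400.
Gradient descent moves in the -g' direction, i.e. s is increasing.
There is no critical point above s=6, and g' keeps the same sign, so the iterate runs off to +∞.

diverges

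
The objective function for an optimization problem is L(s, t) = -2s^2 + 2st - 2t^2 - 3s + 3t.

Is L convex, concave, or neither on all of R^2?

concave

L is quadratic, so its Hessian is the constant matrix H = [[-4, 2], [2, -4]].
det(H) = 12, tr(H) = -8.
det(H) > 0 and tr(H) < 0, so H is negative definite everywhere: concave.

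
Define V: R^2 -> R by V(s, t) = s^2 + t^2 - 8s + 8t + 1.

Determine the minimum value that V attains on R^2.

V(s,t) separates as P(s) + Q(t) + 1, so its minimum is min P + min Q + 1.
P'(s) = 2s - 8 vanishes at s ∈ {4}; Q'(t) = 2(t + 4) vanishes at t ∈ {-4}.
Local minima of P (where P''>0): P(4)=-16. Local minima of Q: Q(-4)=-16.
So the global minimum of V is P(4) + Q(-4) + 1 = -16 − 16 + 1 = -31, attained at (4, -4).

-31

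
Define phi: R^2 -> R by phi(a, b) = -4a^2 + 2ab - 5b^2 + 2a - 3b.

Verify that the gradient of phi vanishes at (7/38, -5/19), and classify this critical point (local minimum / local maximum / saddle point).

∇phi = (-8a + 2b + 2, 2a - 10b - 3); substituting (7/38, -5/19) gives ∇phi = (0, 0), so (7/38, -5/19) is indeed a critical point.
The Hessian of phi is constant: H = [[-8, 2], [2, -10]].
det(H) = (-8)·(-10) − 2² = 76.
det(H) > 0 and tr(H) = -18 < 0, so H is negative definite and the point is a local maximum.

local maximum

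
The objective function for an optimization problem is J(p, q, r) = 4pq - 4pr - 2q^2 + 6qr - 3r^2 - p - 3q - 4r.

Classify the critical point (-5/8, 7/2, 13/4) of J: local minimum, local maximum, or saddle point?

The Hessian is constant: H = [[0, 4, -4], [4, -4, 6], [-4, 6, -6]].
Leading principal minors: Δ₁ = 0, Δ₂ = -16, Δ₃ = -32.
The minors fit neither the all-positive nor the alternating-sign pattern, so H is indefinite: a saddle point.

saddle point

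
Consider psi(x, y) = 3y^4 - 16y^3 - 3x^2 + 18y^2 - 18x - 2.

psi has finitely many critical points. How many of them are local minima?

0

psi separates as a function of x plus a function of y, so ∇psi=0 decouples.
∂psi/∂x = -6(x + 3) = 0 at x ∈ {-3}; ∂psi/∂y = 12y(y - 3)(y - 1) = 0 at y ∈ {0, 1, 3}.
The Hessian is diagonal: diag(psi_xx, psi_yy). Second derivatives: psi_xx(-3)=-6; psi_yy(0)=36, psi_yy(1)=-24, psi_yy(3)=72.
Local minima occur where both diagonal entries positive: none. Count: 0.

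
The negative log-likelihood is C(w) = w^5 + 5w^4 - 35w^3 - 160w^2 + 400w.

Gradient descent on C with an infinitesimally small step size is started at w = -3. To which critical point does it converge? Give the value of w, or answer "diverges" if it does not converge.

-4

C'(w) = 5(w - 4)(w - 1)(w + 4)(w + 5), so C'(-3) = 280.
Gradient descent moves in the -C' direction, i.e. w is decreasing.
The nearest critical point in that direction is w = -4, where C'' = 200 > 0 (a local minimum). The iterate converges there.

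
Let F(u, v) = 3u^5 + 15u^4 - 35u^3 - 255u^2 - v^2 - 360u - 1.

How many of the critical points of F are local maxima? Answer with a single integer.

2

F separates as a function of u plus a function of v, so ∇F=0 decouples.
∂F/∂u = 15(u - 3)(u + 1)(u + 2)(u + 4) = 0 at u ∈ {-4, -2, -1, 3}; ∂F/∂v = -2v = 0 at v ∈ {0}.
The Hessian is diagonal: diag(F_uu, F_vv). Second derivatives: F_uu(-4)=-630, F_uu(-2)=150, F_uu(-1)=-180, F_uu(3)=2100; F_vv(0)=-2.
Local maxima occur where both diagonal entries negative: (-4, 0), (-1, 0). Count: 2.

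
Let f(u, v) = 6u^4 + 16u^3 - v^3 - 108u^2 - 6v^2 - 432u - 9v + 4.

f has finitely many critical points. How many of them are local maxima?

f separates as a function of u plus a function of v, so ∇f=0 decouples.
∂f/∂u = 24(u - 3)(u + 2)(u + 3) = 0 at u ∈ {-3, -2, 3}; ∂f/∂v = -3(v + 1)(v + 3) = 0 at v ∈ {-3, -1}.
The Hessian is diagonal: diag(f_uu, f_vv). Second derivatives: f_uu(-3)=144, f_uu(-2)=-120, f_uu(3)=720; f_vv(-3)=6, f_vv(-1)=-6.
Local maxima occur where both diagonal entries negative: (-2, -1). Count: 1.

1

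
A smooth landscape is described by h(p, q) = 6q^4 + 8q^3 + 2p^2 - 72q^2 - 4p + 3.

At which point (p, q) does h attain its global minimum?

h(p,q) separates as A(p) + B(q) + 3, so its minimum is min A + min B + 3.
A'(p) = 4p - 4 vanishes at p ∈ {1}; B'(q) = 24q(q - 2)(q + 3) vanishes at q ∈ {-3, 0, 2}.
Local minima of A (where A''>0): A(1)=-2. Local minima of B: B(-3)=-378, B(2)=-128.
So the global minimum of h is A(1) + B(-3) + 3 = -2 − 378 + 3 = -377, attained at (1, -3).

(1, -3)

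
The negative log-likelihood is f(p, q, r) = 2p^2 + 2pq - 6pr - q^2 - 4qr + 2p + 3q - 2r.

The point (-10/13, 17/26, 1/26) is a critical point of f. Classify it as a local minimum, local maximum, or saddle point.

The Hessian is constant: H = [[4, 2, -6], [2, -2, -4], [-6, -4, 0]].
Leading principal minors: Δ₁ = 4, Δ₂ = -12, Δ₃ = 104.
The minors fit neither the all-positive nor the alternating-sign pattern, so H is indefinite: a saddle point.

saddle point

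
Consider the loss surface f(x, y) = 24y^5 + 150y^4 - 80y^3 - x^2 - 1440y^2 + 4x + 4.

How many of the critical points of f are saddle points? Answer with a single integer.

f separates as a function of x plus a function of y, so ∇f=0 decouples.
∂f/∂x = -2(x - 2) = 0 at x ∈ {2}; ∂f/∂y = 120y(y - 2)(y + 3)(y + 4) = 0 at y ∈ {-4, -3, 0, 2}.
The Hessian is diagonal: diag(f_xx, f_yy). Second derivatives: f_xx(2)=-2; f_yy(-4)=-2880, f_yy(-3)=1800, f_yy(0)=-2880, f_yy(2)=7200.
Saddle points occur where the two diagonal entries have opposite signs: (2, -3), (2, 2). Count: 2.

2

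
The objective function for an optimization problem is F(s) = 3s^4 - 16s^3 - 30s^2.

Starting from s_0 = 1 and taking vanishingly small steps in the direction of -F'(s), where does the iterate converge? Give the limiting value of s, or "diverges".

5

F'(s) = 12s(s - 5)(s + 1), so F'(1) = -96.
Gradient descent moves in the -F' direction, i.e. s is increasing.
The nearest critical point in that direction is s = 5, where F'' = 360 > 0 (a local minimum). The iterate converges there.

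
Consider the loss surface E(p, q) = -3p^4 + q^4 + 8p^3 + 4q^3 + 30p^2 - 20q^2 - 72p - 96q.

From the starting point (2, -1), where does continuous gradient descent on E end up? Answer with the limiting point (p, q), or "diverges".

E is separable, so gradient descent decouples: p follows -∂E/∂p, q follows -∂E/∂q.
∂E/∂p = -12(p - 3)(p - 1)(p + 2); at p=2 this is 48, so p decreases.
∂E/∂q = 4(q - 3)(q + 2)(q + 4); at q=-1 this is -48, so q increases.
p converges to its nearest critical value 1 (a local min of the p-part); q converges to 3. The iterate converges to (1, 3).

(1, 3)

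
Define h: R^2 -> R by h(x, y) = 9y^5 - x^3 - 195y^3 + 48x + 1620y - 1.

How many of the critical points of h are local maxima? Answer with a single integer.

2

h separates as a function of x plus a function of y, so ∇h=0 decouples.
∂h/∂x = -3(x - 4)(x + 4) = 0 at x ∈ {-4, 4}; ∂h/∂y = 45(y - 3)(y - 2)(y + 2)(y + 3) = 0 at y ∈ {-3, -2, 2, 3}.
The Hessian is diagonal: diag(h_xx, h_yy). Second derivatives: h_xx(-4)=24, h_xx(4)=-24; h_yy(-3)=-1350, h_yy(-2)=900, h_yy(2)=-900, h_yy(3)=1350.
Local maxima occur where both diagonal entries negative: (4, -3), (4, 2). Count: 2.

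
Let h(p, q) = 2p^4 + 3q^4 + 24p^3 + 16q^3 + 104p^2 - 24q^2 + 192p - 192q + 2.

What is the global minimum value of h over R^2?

-430

h(p,q) separates as A(p) + B(q) + 2, so its minimum is min A + min B + 2.
A'(p) = 8(p + 2)(p + 3)(p + 4) vanishes at p ∈ {-4, -3, -2}; B'(q) = 12(q - 2)(q + 2)(q + 4) vanishes at q ∈ {-4, -2, 2}.
Local minima of A (where A''>0): A(-4)=-128, A(-2)=-128. Local minima of B: B(-4)=128, B(2)=-304.
So the global minimum of h is A(-4) + B(2) + 2 = -128 − 304 + 2 = -430, attained at (-4, 2).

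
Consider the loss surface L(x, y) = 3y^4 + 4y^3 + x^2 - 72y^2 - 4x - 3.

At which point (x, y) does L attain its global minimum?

L(x,y) separates as P(x) + Q(y) − 3, so its minimum is min P + min Q − 3.
P'(x) = 2x - 4 vanishes at x ∈ {2}; Q'(y) = 12y(y - 3)(y + 4) vanishes at y ∈ {-4, 0, 3}.
Local minima of P (where P''>0): P(2)=-4. Local minima of Q: Q(-4)=-640, Q(3)=-297.
So the global minimum of L is P(2) + Q(-4) − 3 = -4 − 640 − 3 = -647, attained at (2, -4).

(2, -4)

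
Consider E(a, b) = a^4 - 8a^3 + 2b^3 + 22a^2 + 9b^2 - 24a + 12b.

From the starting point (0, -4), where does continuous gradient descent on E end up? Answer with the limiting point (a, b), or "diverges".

E is separable, so gradient descent decouples: a follows -∂E/∂a, b follows -∂E/∂b.
∂E/∂a = 4(a - 3)(a - 2)(a - 1); at a=0 this is -24, so a increases.
∂E/∂b = 6(b + 1)(b + 2); at b=-4 this is 36, so b decreases.
The b-coordinate has no critical point in that direction and runs off to infinity.

diverges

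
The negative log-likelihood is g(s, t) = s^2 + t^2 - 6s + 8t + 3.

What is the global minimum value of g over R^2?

g(s,t) separates as P(s) + Q(t) + 3, so its minimum is min P + min Q + 3.
P'(s) = 2s - 6 vanishes at s ∈ {3}; Q'(t) = 2(t + 4) vanishes at t ∈ {-4}.
Local minima of P (where P''>0): P(3)=-9. Local minima of Q: Q(-4)=-16.
So the global minimum of g is P(3) + Q(-4) + 3 = -9 − 16 + 3 = -22, attained at (3, -4).

-22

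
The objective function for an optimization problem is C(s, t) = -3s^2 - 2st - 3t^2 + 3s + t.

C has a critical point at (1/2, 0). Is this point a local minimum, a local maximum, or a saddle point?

The Hessian of C is constant: H = [[-6, -2], [-2, -6]].
det(H) = (-6)·(-6) − (-2)² = 32.
det(H) > 0 and tr(H) = -12 < 0, so H is negative definite and the point is a local maximum.

local maximum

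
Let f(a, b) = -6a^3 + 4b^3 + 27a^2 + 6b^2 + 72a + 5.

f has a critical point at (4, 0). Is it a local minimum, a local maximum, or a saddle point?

saddle point

The mixed partial ∂²f/∂a∂b is 0, so the Hessian at any point is diag(f_aa, f_bb) = diag(18(-2a + 3), 12(2b + 1)).
At (4, 0): H = diag(-90, 12).
The eigenvalues have opposite signs, so H is indefinite: a saddle point.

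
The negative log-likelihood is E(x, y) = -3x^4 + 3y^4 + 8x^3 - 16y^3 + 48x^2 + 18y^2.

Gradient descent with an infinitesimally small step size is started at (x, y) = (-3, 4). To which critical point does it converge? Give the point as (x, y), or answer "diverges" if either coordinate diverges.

diverges

E is separable, so gradient descent decouples: x follows -∂E/∂x, y follows -∂E/∂y.
∂E/∂x = -12x(x - 4)(x + 2); at x=-3 this is 252, so x decreases.
∂E/∂y = 12y(y - 3)(y - 1); at y=4 this is 144, so y decreases.
The x-coordinate has no critical point in that direction and runs off to infinity.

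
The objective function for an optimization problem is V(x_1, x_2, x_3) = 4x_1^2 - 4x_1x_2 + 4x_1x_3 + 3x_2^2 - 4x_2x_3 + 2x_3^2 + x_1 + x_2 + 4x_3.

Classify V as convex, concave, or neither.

convex

V is quadratic, so its Hessian is the constant matrix H = [[8, -4, 4], [-4, 6, -4], [4, -4, 4]].
Leading principal minors: 8, 32, 32.
All positive ⇒ H ≻ 0 ⇒ convex.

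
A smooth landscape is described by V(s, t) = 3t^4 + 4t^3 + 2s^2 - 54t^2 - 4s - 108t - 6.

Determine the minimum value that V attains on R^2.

-467

V(s,t) separates as P(s) + Q(t) − 6, so its minimum is min P + min Q − 6.
P'(s) = 4s - 4 vanishes at s ∈ {1}; Q'(t) = 12(t - 3)(t + 1)(t + 3) vanishes at t ∈ {-3, -1, 3}.
Local minima of P (where P''>0): P(1)=-2. Local minima of Q: Q(-3)=-27, Q(3)=-459.
So the global minimum of V is P(1) + Q(3) − 6 = -2 − 459 − 6 = -467, attained at (1, 3).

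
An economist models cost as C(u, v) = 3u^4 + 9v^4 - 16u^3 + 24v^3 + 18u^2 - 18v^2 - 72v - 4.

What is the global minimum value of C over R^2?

C(u,v) separates as P(u) + Q(v) − 4, so its minimum is min P + min Q − 4.
P'(u) = 12u(u - 3)(u - 1) vanishes at u ∈ {0, 1, 3}; Q'(v) = 36(v - 1)(v + 1)(v + 2) vanishes at v ∈ {-2, -1, 1}.
Local minima of P (where P''>0): P(0)=0, P(3)=-27. Local minima of Q: Q(-2)=24, Q(1)=-57.
So the global minimum of C is P(3) + Q(1) − 4 = -27 − 57 − 4 = -88, attained at (3, 1).

-88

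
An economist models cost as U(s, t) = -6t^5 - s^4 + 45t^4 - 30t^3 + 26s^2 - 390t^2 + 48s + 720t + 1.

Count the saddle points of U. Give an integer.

6

U separates as a function of s plus a function of t, so ∇U=0 decouples.
∂U/∂s = -4(s - 4)(s + 1)(s + 3) = 0 at s ∈ {-3, -1, 4}; ∂U/∂t = -30(t - 4)(t - 3)(t - 1)(t + 2) = 0 at t ∈ {-2, 1, 3, 4}.
The Hessian is diagonal: diag(U_ss, U_tt). Second derivatives: U_ss(-3)=-56, U_ss(-1)=40, U_ss(4)=-140; U_tt(-2)=2700, U_tt(1)=-540, U_tt(3)=300, U_tt(4)=-540.
Saddle points occur where the two diagonal entries have opposite signs: (-3, -2), (-3, 3), (-1, 1), (-1, 4), (4, -2), (4, 3). Count: 6.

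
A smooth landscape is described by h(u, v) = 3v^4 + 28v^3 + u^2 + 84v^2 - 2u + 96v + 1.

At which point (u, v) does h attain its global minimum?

(1, -4)

h(u,v) separates as P(u) + Q(v) + 1, so its minimum is min P + min Q + 1.
P'(u) = 2u - 2 vanishes at u ∈ {1}; Q'(v) = 12(v + 1)(v + 2)(v + 4) vanishes at v ∈ {-4, -2, -1}.
Local minima of P (where P''>0): P(1)=-1. Local minima of Q: Q(-4)=-64, Q(-1)=-37.
So the global minimum of h is P(1) + Q(-4) + 1 = -1 − 64 + 1 = -64, attained at (1, -4).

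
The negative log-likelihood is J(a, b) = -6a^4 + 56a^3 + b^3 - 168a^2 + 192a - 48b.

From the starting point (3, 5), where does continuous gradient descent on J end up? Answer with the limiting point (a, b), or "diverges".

J is separable, so gradient descent decouples: a follows -∂J/∂a, b follows -∂J/∂b.
∂J/∂a = -24(a - 4)(a - 2)(a - 1); at a=3 this is 48, so a decreases.
∂J/∂b = 3(b - 4)(b + 4); at b=5 this is 27, so b decreases.
a converges to its nearest critical value 2 (a local min of the a-part); b converges to 4. The iterate converges to (2, 4).

(2, 4)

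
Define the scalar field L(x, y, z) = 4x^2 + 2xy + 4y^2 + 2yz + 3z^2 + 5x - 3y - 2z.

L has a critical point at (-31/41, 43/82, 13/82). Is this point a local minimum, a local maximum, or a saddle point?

local minimum

The Hessian is constant: H = [[8, 2, 0], [2, 8, 2], [0, 2, 6]].
Leading principal minors: Δ₁ = 8, Δ₂ = 60, Δ₃ = 328.
All leading minors are positive, so H is positive definite: a local minimum.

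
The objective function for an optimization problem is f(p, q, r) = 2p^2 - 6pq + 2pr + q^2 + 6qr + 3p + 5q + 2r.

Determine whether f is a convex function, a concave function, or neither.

neither

f is quadratic, so its Hessian is the constant matrix H = [[4, -6, 2], [-6, 2, 6], [2, 6, 0]].
Leading principal minors: 4, -28, -296.
Neither pattern holds ⇒ H is indefinite ⇒ neither convex nor concave.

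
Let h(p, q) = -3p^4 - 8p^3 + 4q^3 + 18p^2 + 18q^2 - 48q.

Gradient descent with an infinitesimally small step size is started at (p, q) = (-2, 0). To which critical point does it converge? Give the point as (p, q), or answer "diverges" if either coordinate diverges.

h is separable, so gradient descent decouples: p follows -∂h/∂p, q follows -∂h/∂q.
∂h/∂p = -12p(p - 1)(p + 3); at p=-2 this is -72, so p increases.
∂h/∂q = 12(q - 1)(q + 4); at q=0 this is -48, so q increases.
p converges to its nearest critical value 0 (a local min of the p-part); q converges to 1. The iterate converges to (0, 1).

(0, 1)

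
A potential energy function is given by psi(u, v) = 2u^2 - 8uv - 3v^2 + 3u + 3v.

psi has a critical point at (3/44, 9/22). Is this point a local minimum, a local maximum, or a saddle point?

saddle point

The Hessian of psi is constant: H = [[4, -8], [-8, -6]].
det(H) = 4·(-6) − (-8)² = -88.
Since det(H) < 0, H is indefinite and the critical point is a saddle point.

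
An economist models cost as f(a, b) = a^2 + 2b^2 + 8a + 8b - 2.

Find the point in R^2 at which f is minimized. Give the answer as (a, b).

(-4, -2)

f(a,b) separates as P(a) + Q(b) − 2, so its minimum is min P + min Q − 2.
P'(a) = 2a + 8 vanishes at a ∈ {-4}; Q'(b) = 4b + 8 vanishes at b ∈ {-2}.
Local minima of P (where P''>0): P(-4)=-16. Local minima of Q: Q(-2)=-8.
So the global minimum of f is P(-4) + Q(-2) − 2 = -16 − 8 − 2 = -26, attained at (-4, -2).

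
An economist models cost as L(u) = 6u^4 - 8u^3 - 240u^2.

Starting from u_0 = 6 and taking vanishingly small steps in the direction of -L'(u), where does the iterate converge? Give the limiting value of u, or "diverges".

L'(u) = 24u(u - 5)(u + 4), so L'(6) = 1440.
Gradient descent moves in the -L' direction, i.e. u is decreasing.
The nearest critical point in that direction is u = 5, where L'' = 1080 > 0 (a local minimum). The iterate converges there.

5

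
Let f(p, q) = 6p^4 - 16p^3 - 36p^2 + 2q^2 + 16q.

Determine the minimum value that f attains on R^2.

f(p,q) separates as A(p) + B(q), so its minimum is min A + min B.
A'(p) = 24p(p - 3)(p + 1) vanishes at p ∈ {-1, 0, 3}; B'(q) = 4q + 16 vanishes at q ∈ {-4}.
Local minima of A (where A''>0): A(-1)=-14, A(3)=-270. Local minima of B: B(-4)=-32.
So the global minimum of f is A(3) + B(-4) = -270 − 32 = -302, attained at (3, -4).

-302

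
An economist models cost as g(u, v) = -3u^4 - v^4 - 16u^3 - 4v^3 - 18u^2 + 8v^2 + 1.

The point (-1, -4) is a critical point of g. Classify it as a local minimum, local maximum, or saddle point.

The mixed partial ∂²g/∂u∂v is 0, so the Hessian at any point is diag(g_uu, g_vv) = diag(-12(3u^2 + 8u + 3), 4(-3v^2 - 6v + 4)).
At (-1, -4): H = diag(24, -80).
The eigenvalues have opposite signs, so H is indefinite: a saddle point.

saddle point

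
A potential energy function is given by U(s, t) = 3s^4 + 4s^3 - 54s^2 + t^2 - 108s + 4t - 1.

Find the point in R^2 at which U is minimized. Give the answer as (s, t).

U(s,t) separates as P(s) + Q(t) − 1, so its minimum is min P + min Q − 1.
P'(s) = 12(s - 3)(s + 1)(s + 3) vanishes at s ∈ {-3, -1, 3}; Q'(t) = 2(t + 2) vanishes at t ∈ {-2}.
Local minima of P (where P''>0): P(-3)=-27, P(3)=-459. Local minima of Q: Q(-2)=-4.
So the global minimum of U is P(3) + Q(-2) − 1 = -459 − 4 − 1 = -464, attained at (3, -2).

(3, -2)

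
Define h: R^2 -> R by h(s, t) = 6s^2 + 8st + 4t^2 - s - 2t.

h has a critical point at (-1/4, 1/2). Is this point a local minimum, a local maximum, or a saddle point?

local minimum

The Hessian of h is constant: H = [[12, 8], [8, 8]].
det(H) = 12·8 − 8² = 32.
det(H) > 0 and tr(H) = 20 > 0, so H is positive definite and the point is a local minimum.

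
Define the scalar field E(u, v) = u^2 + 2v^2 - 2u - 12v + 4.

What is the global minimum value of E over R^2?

E(u,v) separates as P(u) + Q(v) + 4, so its minimum is min P + min Q + 4.
P'(u) = 2u - 2 vanishes at u ∈ {1}; Q'(v) = 4v - 12 vanishes at v ∈ {3}.
Local minima of P (where P''>0): P(1)=-1. Local minima of Q: Q(3)=-18.
So the global minimum of E is P(1) + Q(3) + 4 = -1 − 18 + 4 = -15, attained at (1, 3).

-15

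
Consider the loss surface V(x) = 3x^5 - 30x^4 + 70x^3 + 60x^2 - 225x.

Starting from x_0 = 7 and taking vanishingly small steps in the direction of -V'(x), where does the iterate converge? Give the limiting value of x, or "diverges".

V'(x) = 15(x - 5)(x - 3)(x - 1)(x + 1), so V'(7) = 5760.
Gradient descent moves in the -V' direction, i.e. x is decreasing.
The nearest critical point in that direction is x = 5, where V'' = 720 > 0 (a local minimum). The iterate converges there.

5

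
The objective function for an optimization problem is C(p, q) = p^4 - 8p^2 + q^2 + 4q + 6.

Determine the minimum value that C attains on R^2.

C(p,q) separates as A(p) + B(q) + 6, so its minimum is min A + min B + 6.
A'(p) = 4p(p - 2)(p + 2) vanishes at p ∈ {-2, 0, 2}; B'(q) = 2q + 4 vanishes at q ∈ {-2}.
Local minima of A (where A''>0): A(-2)=-16, A(2)=-16. Local minima of B: B(-2)=-4.
So the global minimum of C is A(-2) + B(-2) + 6 = -16 − 4 + 6 = -14, attained at (-2, -2).

-14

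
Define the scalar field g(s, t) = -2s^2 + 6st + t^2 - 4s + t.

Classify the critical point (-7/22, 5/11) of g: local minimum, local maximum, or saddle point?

saddle point

The Hessian of g is constant: H = [[-4, 6], [6, 2]].
det(H) = (-4)·2 − 6² = -44.
Since det(H) < 0, H is indefinite and the critical point is a saddle point.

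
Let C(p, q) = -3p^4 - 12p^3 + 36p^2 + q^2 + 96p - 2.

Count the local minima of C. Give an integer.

1

C separates as a function of p plus a function of q, so ∇C=0 decouples.
∂C/∂p = -12(p - 2)(p + 1)(p + 4) = 0 at p ∈ {-4, -1, 2}; ∂C/∂q = 2q = 0 at q ∈ {0}.
The Hessian is diagonal: diag(C_pp, C_qq). Second derivatives: C_pp(-4)=-216, C_pp(-1)=108, C_pp(2)=-216; C_qq(0)=2.
Local minima occur where both diagonal entries positive: (-1, 0). Count: 1.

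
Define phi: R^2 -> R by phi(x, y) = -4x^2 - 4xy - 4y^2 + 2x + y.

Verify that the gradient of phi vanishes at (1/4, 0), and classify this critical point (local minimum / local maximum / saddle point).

local maximum

∇phi = (-8x - 4y + 2, -4x - 8y + 1); substituting (1/4, 0) gives ∇phi = (0, 0), so (1/4, 0) is indeed a critical point.
The Hessian of phi is constant: H = [[-8, -4], [-4, -8]].
det(H) = (-8)·(-8) − (-4)² = 48.
det(H) > 0 and tr(H) = -16 < 0, so H is negative definite and the point is a local maximum.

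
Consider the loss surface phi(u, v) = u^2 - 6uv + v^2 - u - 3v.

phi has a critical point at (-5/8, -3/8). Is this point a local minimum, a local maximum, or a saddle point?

The Hessian of phi is constant: H = [[2, -6], [-6, 2]].
det(H) = 2·2 − (-6)² = -32.
Since det(H) < 0, H is indefinite and the critical point is a saddle point.

saddle point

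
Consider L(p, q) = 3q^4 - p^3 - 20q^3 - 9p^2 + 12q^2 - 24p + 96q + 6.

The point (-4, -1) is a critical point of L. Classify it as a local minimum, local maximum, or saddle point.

The mixed partial ∂²L/∂p∂q is 0, so the Hessian at any point is diag(L_pp, L_qq) = diag(-6(p + 3), 12(3q^2 - 10q + 2)).
At (-4, -1): H = diag(6, 180).
Both eigenvalues are positive, so H is positive definite: a local minimum.

local minimum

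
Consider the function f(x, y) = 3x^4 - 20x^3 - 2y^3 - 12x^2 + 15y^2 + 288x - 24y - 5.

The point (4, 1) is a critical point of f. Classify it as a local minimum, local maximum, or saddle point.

The mixed partial ∂²f/∂x∂y is 0, so the Hessian at any point is diag(f_xx, f_yy) = diag(12(3x^2 - 10x - 2), 6(-2y + 5)).
At (4, 1): H = diag(72, 18).
Both eigenvalues are positive, so H is positive definite: a local minimum.

local minimum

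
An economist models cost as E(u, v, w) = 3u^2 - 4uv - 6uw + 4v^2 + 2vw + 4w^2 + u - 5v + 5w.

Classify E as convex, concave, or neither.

E is quadratic, so its Hessian is the constant matrix H = [[6, -4, -6], [-4, 8, 2], [-6, 2, 8]].
Leading principal minors: 6, 32, 40.
All positive ⇒ H ≻ 0 ⇒ convex.

convex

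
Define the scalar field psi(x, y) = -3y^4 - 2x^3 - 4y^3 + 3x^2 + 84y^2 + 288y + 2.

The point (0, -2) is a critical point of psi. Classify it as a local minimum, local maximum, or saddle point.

local minimum

The mixed partial ∂²psi/∂x∂y is 0, so the Hessian at any point is diag(psi_xx, psi_yy) = diag(6(-2x + 1), 12(-3y^2 - 2y + 14)).
At (0, -2): H = diag(6, 72).
Both eigenvalues are positive, so H is positive definite: a local minimum.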